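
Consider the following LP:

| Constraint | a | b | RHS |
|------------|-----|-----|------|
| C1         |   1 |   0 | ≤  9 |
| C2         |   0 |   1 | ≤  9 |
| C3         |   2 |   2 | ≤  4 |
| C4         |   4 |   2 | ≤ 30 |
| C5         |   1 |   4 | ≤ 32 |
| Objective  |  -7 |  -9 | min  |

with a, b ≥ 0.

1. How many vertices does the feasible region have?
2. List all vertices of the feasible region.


1. 3
2. (0, 0), (2, 0), (0, 2)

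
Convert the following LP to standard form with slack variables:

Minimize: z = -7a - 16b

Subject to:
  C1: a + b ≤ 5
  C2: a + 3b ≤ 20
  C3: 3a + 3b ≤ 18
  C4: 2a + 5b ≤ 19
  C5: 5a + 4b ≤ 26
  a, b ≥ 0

min z = -7a - 16b

s.t.
  a + b + s1 = 5
  a + 3b + s2 = 20
  3a + 3b + s3 = 18
  2a + 5b + s4 = 19
  5a + 4b + s5 = 26
  a, b, s1, s2, s3, s4, s5 ≥ 0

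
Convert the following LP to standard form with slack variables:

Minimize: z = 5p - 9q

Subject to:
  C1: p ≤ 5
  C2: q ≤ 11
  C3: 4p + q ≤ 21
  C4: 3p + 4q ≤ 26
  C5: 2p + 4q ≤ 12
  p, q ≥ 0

min z = 5p - 9q

s.t.
  p + s1 = 5
  q + s2 = 11
  4p + q + s3 = 21
  3p + 4q + s4 = 26
  2p + 4q + s5 = 12
  p, q, s1, s2, s3, s4, s5 ≥ 0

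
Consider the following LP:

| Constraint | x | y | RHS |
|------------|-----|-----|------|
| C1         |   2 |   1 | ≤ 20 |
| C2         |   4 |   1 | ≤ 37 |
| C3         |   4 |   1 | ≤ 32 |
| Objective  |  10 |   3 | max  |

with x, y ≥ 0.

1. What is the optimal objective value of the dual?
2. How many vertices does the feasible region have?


1. 84
2. 4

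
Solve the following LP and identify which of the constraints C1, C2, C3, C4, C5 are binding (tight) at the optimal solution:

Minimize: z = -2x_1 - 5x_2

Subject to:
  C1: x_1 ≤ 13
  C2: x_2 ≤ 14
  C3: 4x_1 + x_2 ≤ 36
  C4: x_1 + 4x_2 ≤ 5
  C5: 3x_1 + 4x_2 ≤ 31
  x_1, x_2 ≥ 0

At x_1 = 5, x_2 = 0, compute slack b - a·x for each constraint:
  C1: 13 − 5 = 8  (slack)
  C2: 14 − 0 = 14  (slack)
  C3: 36 − 20 = 16  (slack)
  C4: 5 − 5 = 0  (binding)
  C5: 31 − 15 = 16  (slack)

Optimal: x_1 = 5, x_2 = 0
Binding: C4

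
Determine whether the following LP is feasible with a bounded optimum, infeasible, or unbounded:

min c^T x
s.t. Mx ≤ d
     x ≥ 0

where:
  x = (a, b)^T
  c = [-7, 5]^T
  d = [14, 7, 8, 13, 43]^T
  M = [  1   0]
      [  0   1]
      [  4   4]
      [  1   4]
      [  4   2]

Feasible with a bounded optimal solution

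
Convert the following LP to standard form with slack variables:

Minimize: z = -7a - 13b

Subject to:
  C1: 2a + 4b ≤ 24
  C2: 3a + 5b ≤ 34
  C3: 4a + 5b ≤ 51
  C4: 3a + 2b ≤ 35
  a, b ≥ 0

min z = -7a - 13b

s.t.
  2a + 4b + s1 = 24
  3a + 5b + s2 = 34
  4a + 5b + s3 = 51
  3a + 2b + s4 = 35
  a, b, s1, s2, s3, s4 ≥ 0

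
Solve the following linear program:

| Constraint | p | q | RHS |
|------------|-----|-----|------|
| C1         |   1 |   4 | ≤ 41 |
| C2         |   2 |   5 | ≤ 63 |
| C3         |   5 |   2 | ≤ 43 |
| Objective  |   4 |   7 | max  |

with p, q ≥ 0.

Evaluate the objective at each vertex of the feasible region:
  z(0, 0) = 0
  z(8.6, 0) = 34.4
  z(5, 9) = 83  ←
  z(0, 10.25) = 71.75
The maximum is at p = 5, q = 9.

p = 5, q = 9, z = 83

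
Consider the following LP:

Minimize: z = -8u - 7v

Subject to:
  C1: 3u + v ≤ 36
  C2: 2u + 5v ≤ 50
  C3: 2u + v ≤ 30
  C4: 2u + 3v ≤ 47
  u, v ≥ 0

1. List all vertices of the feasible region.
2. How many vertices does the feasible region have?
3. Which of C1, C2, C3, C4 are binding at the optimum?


1. (0, 0), (12, 0), (10, 6), (0, 10)
2. 4
3. C1, C2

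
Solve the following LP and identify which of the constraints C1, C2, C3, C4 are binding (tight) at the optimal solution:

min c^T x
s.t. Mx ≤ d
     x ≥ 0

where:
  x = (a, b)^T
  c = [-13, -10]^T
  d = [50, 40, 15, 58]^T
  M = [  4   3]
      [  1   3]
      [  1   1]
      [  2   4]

At a = 5, b = 10, compute slack b - a·x for each constraint:
  C1: 50 − 50 = 0  (binding)
  C2: 40 − 35 = 5  (slack)
  C3: 15 − 15 = 0  (binding)
  C4: 58 − 50 = 8  (slack)

Optimal: a = 5, b = 10
Binding: C1, C3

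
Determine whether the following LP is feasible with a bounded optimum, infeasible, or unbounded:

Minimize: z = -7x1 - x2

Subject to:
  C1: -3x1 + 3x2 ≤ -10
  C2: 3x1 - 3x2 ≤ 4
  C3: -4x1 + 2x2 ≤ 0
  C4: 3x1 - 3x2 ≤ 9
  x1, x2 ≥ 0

Infeasible (no feasible solution exists)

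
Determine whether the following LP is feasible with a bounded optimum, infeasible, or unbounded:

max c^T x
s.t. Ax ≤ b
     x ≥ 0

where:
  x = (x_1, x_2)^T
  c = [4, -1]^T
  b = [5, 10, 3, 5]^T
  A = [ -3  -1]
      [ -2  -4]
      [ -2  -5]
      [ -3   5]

Unbounded (objective can increase without bound)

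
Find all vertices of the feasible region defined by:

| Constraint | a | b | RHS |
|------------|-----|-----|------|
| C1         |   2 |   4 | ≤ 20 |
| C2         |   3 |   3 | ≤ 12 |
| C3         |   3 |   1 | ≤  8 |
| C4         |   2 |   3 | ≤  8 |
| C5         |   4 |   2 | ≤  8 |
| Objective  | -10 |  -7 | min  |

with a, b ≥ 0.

(0, 0), (2, 0), (1, 2), (0, 2.667)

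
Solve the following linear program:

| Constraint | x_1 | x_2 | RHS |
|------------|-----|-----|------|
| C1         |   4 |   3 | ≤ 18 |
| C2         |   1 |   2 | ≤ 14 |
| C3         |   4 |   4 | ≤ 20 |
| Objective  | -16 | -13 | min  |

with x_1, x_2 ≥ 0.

Evaluate the objective at each vertex of the feasible region:
  z(0, 0) = 0
  z(4.5, 0) = -72
  z(3, 2) = -74  ←
  z(0, 5) = -65
The minimum is at x_1 = 3, x_2 = 2.

x_1 = 3, x_2 = 2, z = -74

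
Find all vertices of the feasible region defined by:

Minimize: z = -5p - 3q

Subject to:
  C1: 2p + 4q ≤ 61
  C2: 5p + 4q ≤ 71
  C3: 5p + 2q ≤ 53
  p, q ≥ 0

(0, 0), (10.6, 0), (7, 9), (3.333, 13.58), (0, 15.25)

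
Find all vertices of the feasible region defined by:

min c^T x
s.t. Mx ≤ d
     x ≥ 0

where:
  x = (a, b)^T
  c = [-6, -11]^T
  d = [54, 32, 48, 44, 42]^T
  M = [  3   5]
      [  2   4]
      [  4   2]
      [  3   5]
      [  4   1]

(0, 0), (10.5, 0), (9.765, 2.941), (8, 4), (0, 8)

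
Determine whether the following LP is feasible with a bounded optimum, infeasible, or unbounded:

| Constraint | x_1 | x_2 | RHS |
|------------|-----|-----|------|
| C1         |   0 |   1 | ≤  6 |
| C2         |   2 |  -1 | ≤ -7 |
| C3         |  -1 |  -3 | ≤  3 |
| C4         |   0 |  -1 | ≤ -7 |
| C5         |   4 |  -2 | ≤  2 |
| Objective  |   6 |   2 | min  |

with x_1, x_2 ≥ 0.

Infeasible (no feasible solution exists)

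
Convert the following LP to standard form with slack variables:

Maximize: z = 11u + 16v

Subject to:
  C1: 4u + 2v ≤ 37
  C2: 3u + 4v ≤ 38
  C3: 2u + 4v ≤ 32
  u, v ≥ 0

max z = 11u + 16v

s.t.
  4u + 2v + s1 = 37
  3u + 4v + s2 = 38
  2u + 4v + s3 = 32
  u, v, s1, s2, s3 ≥ 0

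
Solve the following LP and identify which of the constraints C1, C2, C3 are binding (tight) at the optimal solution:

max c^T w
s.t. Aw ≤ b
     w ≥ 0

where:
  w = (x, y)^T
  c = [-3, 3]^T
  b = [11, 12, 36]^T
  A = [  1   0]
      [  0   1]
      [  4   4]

At x = 0, y = 9, compute slack b - a·x for each constraint:
  C1: 11 − 0 = 11  (slack)
  C2: 12 − 9 = 3  (slack)
  C3: 36 − 36 = 0  (binding)

Optimal: x = 0, y = 9
Binding: C3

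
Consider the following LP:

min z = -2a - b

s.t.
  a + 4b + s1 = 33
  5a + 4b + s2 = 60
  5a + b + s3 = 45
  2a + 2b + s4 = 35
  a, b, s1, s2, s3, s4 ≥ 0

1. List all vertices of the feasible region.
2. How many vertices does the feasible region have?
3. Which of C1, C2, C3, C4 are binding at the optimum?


1. (0, 0), (9, 0), (8, 5), (6.75, 6.562), (0, 8.25)
2. 5
3. C2, C3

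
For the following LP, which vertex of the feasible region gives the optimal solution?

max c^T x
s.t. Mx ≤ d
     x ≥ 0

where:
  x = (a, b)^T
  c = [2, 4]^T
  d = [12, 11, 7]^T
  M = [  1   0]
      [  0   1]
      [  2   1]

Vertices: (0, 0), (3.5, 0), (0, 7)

Evaluate the objective at each vertex of the feasible region:
  z(0, 0) = 0
  z(3.5, 0) = 7
  z(0, 7) = 28  ←
The maximum is at a = 0, b = 7.

(0, 7)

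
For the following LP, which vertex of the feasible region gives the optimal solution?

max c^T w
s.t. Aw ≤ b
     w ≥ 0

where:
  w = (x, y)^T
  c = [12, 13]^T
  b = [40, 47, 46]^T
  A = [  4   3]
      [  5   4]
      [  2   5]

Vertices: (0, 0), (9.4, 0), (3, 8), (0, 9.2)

Evaluate the objective at each vertex of the feasible region:
  z(0, 0) = 0
  z(9.4, 0) = 112.8
  z(3, 8) = 140  ←
  z(0, 9.2) = 119.6
The maximum is at x = 3, y = 8.

(3, 8)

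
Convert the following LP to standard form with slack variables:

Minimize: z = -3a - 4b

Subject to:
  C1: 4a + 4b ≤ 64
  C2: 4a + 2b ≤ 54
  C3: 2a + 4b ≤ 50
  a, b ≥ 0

min z = -3a - 4b

s.t.
  4a + 4b + s1 = 64
  4a + 2b + s2 = 54
  2a + 4b + s3 = 50
  a, b, s1, s2, s3 ≥ 0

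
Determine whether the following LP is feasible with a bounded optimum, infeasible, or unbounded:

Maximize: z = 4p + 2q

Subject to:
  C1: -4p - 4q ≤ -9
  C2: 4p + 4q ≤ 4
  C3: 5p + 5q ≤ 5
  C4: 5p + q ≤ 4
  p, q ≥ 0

Infeasible (no feasible solution exists)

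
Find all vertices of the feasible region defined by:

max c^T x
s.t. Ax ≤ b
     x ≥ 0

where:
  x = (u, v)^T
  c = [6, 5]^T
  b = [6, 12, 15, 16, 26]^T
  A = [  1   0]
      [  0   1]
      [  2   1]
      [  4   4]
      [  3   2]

(0, 0), (4, 0), (0, 4)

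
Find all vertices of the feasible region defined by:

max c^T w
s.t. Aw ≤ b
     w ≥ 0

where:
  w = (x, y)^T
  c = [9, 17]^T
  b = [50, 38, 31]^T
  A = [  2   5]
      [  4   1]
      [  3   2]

(0, 0), (9.5, 0), (9, 2), (5, 8), (0, 10)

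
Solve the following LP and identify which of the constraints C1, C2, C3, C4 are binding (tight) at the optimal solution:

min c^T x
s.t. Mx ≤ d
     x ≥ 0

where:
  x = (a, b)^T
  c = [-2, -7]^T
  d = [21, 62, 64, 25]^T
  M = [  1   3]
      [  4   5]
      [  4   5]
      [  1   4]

At a = 9, b = 4, compute slack b - a·x for each constraint:
  C1: 21 − 21 = 0  (binding)
  C2: 62 − 56 = 6  (slack)
  C3: 64 − 56 = 8  (slack)
  C4: 25 − 25 = 0  (binding)

Optimal: a = 9, b = 4
Binding: C1, C4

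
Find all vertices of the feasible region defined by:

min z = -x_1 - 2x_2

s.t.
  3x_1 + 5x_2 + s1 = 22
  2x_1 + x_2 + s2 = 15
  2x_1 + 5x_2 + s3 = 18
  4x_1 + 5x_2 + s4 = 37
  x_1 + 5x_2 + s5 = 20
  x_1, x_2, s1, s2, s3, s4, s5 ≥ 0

(0, 0), (7.333, 0), (4, 2), (0, 3.6)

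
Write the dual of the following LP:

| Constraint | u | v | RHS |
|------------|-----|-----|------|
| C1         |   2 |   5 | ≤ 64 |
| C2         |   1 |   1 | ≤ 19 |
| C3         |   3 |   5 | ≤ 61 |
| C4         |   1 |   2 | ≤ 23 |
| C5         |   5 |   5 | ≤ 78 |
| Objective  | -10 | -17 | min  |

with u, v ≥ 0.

Primal min cᵀx s.t. Ax ≤ b, x ≥ 0  →  Dual max −bᵀy s.t. Aᵀy ≥ −c, y ≥ 0.

Maximize: z = -64y1 - 19y2 - 61y3 - 23y4 - 78y5

Subject to:
  2y1 + y2 + 3y3 + y4 + 5y5 ≥ 10
  5y1 + y2 + 5y3 + 2y4 + 5y5 ≥ 17
  y1, y2, y3, y4, y5 ≥ 0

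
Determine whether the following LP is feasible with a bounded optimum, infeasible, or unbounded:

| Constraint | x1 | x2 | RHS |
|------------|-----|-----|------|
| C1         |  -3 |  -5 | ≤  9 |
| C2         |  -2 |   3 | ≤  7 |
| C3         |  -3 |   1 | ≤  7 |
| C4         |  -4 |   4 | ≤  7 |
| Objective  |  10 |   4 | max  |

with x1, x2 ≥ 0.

Unbounded (objective can increase without bound)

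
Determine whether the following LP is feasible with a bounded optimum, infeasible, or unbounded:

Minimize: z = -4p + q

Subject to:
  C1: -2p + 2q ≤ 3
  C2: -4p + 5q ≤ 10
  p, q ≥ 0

Unbounded (objective can decrease without bound)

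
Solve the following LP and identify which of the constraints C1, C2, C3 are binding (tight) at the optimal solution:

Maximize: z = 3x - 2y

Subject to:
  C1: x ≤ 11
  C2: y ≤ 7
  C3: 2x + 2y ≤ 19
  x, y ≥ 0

At x = 9.5, y = 0, compute slack b - a·x for each constraint:
  C1: 11 − 9.5 = 1.5  (slack)
  C2: 7 − 0 = 7  (slack)
  C3: 19 − 19 = 0  (binding)

Optimal: x = 9.5, y = 0
Binding: C3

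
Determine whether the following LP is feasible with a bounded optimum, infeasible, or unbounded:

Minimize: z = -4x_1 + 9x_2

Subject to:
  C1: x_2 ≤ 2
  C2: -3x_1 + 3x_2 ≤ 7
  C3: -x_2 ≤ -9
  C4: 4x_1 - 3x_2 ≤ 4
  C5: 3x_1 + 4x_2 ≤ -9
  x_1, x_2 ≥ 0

Infeasible (no feasible solution exists)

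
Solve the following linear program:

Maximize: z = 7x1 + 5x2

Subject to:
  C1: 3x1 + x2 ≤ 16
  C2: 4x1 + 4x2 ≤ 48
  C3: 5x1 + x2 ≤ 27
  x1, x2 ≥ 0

Evaluate the objective at each vertex of the feasible region:
  z(0, 0) = 0
  z(5.333, 0) = 37.33
  z(2, 10) = 64  ←
  z(0, 12) = 60
The maximum is at x1 = 2, x2 = 10.

x1 = 2, x2 = 10, z = 64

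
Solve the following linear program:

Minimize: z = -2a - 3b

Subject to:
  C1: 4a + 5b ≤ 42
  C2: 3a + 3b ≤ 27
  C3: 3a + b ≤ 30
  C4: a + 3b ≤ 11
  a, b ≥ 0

Evaluate the objective at each vertex of the feasible region:
  z(0, 0) = 0
  z(9, 0) = -18
  z(8, 1) = -19  ←
  z(0, 3.667) = -11
The minimum is at a = 8, b = 1.

a = 8, b = 1, z = -19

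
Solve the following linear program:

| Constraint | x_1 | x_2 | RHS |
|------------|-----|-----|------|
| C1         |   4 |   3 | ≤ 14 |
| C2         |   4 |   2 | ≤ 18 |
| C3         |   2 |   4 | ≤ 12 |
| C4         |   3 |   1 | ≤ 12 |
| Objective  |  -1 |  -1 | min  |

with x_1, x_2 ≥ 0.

Evaluate the objective at each vertex of the feasible region:
  z(0, 0) = 0
  z(3.5, 0) = -3.5
  z(2, 2) = -4  ←
  z(0, 3) = -3
The minimum is at x_1 = 2, x_2 = 2.

x_1 = 2, x_2 = 2, z = -4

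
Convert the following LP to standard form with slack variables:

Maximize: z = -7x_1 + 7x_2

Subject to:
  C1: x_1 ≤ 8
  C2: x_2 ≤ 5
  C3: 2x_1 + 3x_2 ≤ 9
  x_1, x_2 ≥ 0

max z = -7x_1 + 7x_2

s.t.
  x_1 + s1 = 8
  x_2 + s2 = 5
  2x_1 + 3x_2 + s3 = 9
  x_1, x_2, s1, s2, s3 ≥ 0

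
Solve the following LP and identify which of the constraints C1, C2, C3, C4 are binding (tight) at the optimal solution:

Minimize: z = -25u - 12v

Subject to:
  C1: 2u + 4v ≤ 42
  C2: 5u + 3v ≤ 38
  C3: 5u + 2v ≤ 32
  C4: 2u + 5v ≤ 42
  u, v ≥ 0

At u = 4, v = 6, compute slack b - a·x for each constraint:
  C1: 42 − 32 = 10  (slack)
  C2: 38 − 38 = 0  (binding)
  C3: 32 − 32 = 0  (binding)
  C4: 42 − 38 = 4  (slack)

Optimal: u = 4, v = 6
Binding: C2, C3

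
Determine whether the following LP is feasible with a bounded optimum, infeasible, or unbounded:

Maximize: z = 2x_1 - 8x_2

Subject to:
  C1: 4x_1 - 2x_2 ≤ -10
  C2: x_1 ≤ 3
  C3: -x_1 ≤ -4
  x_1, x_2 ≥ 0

Infeasible (no feasible solution exists)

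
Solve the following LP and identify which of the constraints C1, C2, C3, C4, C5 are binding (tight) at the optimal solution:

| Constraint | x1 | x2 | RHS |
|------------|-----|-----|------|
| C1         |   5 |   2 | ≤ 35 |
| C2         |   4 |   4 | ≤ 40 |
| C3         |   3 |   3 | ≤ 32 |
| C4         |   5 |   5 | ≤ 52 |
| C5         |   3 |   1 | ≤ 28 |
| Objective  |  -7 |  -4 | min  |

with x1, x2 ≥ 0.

At x1 = 5, x2 = 5, compute slack b - a·x for each constraint:
  C1: 35 − 35 = 0  (binding)
  C2: 40 − 40 = 0  (binding)
  C3: 32 − 30 = 2  (slack)
  C4: 52 − 50 = 2  (slack)
  C5: 28 − 20 = 8  (slack)

Optimal: x1 = 5, x2 = 5
Binding: C1, C2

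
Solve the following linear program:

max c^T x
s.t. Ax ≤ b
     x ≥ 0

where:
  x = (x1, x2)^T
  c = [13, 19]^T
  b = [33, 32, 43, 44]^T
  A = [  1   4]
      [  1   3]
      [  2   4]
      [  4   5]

Evaluate the objective at each vertex of the feasible region:
  z(0, 0) = 0
  z(11, 0) = 143
  z(1, 8) = 165  ←
  z(0, 8.25) = 156.8
The maximum is at x1 = 1, x2 = 8.

x1 = 1, x2 = 8, z = 165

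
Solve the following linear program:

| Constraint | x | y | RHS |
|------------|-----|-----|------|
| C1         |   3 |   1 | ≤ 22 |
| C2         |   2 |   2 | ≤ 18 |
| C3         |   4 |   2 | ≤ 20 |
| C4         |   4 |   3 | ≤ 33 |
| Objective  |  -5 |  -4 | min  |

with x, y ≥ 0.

Evaluate the objective at each vertex of the feasible region:
  z(0, 0) = 0
  z(5, 0) = -25
  z(1, 8) = -37  ←
  z(0, 9) = -36
The minimum is at x = 1, y = 8.

x = 1, y = 8, z = -37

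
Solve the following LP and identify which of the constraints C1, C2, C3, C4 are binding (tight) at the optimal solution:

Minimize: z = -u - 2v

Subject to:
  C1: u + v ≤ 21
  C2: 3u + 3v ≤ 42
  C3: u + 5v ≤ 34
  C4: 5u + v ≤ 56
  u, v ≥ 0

At u = 9, v = 5, compute slack b - a·x for each constraint:
  C1: 21 − 14 = 7  (slack)
  C2: 42 − 42 = 0  (binding)
  C3: 34 − 34 = 0  (binding)
  C4: 56 − 50 = 6  (slack)

Optimal: u = 9, v = 5
Binding: C2, C3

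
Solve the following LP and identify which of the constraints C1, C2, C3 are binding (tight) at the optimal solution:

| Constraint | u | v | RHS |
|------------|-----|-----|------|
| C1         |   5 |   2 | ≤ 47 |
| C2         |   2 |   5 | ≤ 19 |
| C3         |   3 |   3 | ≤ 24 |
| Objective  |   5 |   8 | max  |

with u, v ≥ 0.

At u = 7, v = 1, compute slack b - a·x for each constraint:
  C1: 47 − 37 = 10  (slack)
  C2: 19 − 19 = 0  (binding)
  C3: 24 − 24 = 0  (binding)

Optimal: u = 7, v = 1
Binding: C2, C3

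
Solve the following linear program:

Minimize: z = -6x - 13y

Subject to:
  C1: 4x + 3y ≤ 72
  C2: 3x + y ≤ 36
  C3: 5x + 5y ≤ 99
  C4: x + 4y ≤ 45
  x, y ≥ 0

Evaluate the objective at each vertex of the feasible region:
  z(0, 0) = 0
  z(12, 0) = -72
  z(9, 9) = -171  ←
  z(0, 11.25) = -146.2
The minimum is at x = 9, y = 9.

x = 9, y = 9, z = -171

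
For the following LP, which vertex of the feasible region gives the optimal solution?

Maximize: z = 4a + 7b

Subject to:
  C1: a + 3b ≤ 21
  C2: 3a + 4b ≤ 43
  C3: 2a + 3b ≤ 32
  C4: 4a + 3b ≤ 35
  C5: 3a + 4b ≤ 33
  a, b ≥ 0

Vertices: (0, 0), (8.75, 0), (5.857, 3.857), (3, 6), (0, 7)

Evaluate the objective at each vertex of the feasible region:
  z(0, 0) = 0
  z(8.75, 0) = 35
  z(5.857, 3.857) = 50.43
  z(3, 6) = 54  ←
  z(0, 7) = 49
The maximum is at a = 3, b = 6.

(3, 6)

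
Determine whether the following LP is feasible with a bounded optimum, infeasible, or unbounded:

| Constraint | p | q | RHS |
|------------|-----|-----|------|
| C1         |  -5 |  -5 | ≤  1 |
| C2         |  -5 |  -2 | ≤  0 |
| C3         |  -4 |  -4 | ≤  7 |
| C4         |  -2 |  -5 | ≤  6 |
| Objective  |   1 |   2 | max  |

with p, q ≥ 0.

Unbounded (objective can increase without bound)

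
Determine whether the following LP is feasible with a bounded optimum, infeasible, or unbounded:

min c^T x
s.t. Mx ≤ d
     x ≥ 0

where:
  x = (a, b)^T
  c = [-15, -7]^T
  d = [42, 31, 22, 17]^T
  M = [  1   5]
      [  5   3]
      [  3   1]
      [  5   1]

Feasible with a bounded optimal solution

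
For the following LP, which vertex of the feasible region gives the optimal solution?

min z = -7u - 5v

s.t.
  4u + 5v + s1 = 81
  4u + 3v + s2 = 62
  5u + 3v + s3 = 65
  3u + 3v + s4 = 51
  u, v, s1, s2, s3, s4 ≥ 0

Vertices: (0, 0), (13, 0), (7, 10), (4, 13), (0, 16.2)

Evaluate the objective at each vertex of the feasible region:
  z(0, 0) = 0
  z(13, 0) = -91
  z(7, 10) = -99  ←
  z(4, 13) = -93
  z(0, 16.2) = -81
The minimum is at u = 7, v = 10.

(7, 10)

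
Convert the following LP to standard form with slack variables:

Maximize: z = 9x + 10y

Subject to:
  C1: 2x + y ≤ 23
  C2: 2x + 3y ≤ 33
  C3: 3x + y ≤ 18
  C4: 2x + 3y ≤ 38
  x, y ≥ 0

max z = 9x + 10y

s.t.
  2x + y + s1 = 23
  2x + 3y + s2 = 33
  3x + y + s3 = 18
  2x + 3y + s4 = 38
  x, y, s1, s2, s3, s4 ≥ 0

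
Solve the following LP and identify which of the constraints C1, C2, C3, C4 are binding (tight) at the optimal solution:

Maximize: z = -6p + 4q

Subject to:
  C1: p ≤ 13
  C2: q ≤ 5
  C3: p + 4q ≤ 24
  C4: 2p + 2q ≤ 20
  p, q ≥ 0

At p = 0, q = 5, compute slack b - a·x for each constraint:
  C1: 13 − 0 = 13  (slack)
  C2: 5 − 5 = 0  (binding)
  C3: 24 − 20 = 4  (slack)
  C4: 20 − 10 = 10  (slack)

Optimal: p = 0, q = 5
Binding: C2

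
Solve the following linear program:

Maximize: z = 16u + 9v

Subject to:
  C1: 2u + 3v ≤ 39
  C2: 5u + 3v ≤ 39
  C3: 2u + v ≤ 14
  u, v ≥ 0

Evaluate the objective at each vertex of the feasible region:
  z(0, 0) = 0
  z(7, 0) = 112
  z(3, 8) = 120  ←
  z(0, 13) = 117
The maximum is at u = 3, v = 8.

u = 3, v = 8, z = 120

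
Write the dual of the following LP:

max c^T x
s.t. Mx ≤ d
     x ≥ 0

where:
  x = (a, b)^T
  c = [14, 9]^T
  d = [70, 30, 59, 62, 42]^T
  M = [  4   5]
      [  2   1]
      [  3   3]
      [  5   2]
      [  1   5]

Primal max cᵀx s.t. Ax ≤ b, x ≥ 0  →  Dual min bᵀy s.t. Aᵀy ≥ c, y ≥ 0.

Minimize: z = 70y1 + 30y2 + 59y3 + 62y4 + 42y5

Subject to:
  4y1 + 2y2 + 3y3 + 5y4 + y5 ≥ 14
  5y1 + y2 + 3y3 + 2y4 + 5y5 ≥ 9
  y1, y2, y3, y4, y5 ≥ 0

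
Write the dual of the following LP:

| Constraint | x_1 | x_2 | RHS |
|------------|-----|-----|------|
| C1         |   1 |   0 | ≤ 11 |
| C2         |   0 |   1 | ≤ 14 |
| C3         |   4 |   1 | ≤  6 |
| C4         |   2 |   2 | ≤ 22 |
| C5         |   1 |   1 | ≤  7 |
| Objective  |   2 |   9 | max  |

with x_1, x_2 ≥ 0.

Primal max cᵀx s.t. Ax ≤ b, x ≥ 0  →  Dual min bᵀy s.t. Aᵀy ≥ c, y ≥ 0.

Minimize: z = 11y1 + 14y2 + 6y3 + 22y4 + 7y5

Subject to:
  y1 + 4y3 + 2y4 + y5 ≥ 2
  y2 + y3 + 2y4 + y5 ≥ 9
  y1, y2, y3, y4, y5 ≥ 0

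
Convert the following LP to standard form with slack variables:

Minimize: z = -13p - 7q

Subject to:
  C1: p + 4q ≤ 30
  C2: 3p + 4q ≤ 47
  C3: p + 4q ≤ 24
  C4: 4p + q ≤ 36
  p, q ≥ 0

min z = -13p - 7q

s.t.
  p + 4q + s1 = 30
  3p + 4q + s2 = 47
  p + 4q + s3 = 24
  4p + q + s4 = 36
  p, q, s1, s2, s3, s4 ≥ 0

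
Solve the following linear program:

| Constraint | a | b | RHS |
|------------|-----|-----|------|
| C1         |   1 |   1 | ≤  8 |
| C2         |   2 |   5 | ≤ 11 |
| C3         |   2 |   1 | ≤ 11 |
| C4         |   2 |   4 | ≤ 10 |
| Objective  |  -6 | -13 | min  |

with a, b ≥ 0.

Evaluate the objective at each vertex of the feasible region:
  z(0, 0) = 0
  z(5, 0) = -30
  z(3, 1) = -31  ←
  z(0, 2.2) = -28.6
The minimum is at a = 3, b = 1.

a = 3, b = 1, z = -31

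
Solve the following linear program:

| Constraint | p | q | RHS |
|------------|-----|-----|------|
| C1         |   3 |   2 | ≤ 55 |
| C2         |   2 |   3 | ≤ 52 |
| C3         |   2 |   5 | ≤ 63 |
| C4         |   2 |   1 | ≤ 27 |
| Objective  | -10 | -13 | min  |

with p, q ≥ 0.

Evaluate the objective at each vertex of the feasible region:
  z(0, 0) = 0
  z(13.5, 0) = -135
  z(9, 9) = -207  ←
  z(0, 12.6) = -163.8
The minimum is at p = 9, q = 9.

p = 9, q = 9, z = -207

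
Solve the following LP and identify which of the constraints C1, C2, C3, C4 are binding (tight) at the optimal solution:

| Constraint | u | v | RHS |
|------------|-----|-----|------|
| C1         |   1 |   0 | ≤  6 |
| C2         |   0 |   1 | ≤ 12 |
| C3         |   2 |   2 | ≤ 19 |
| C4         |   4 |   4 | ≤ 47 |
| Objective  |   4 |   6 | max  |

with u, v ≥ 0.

At u = 0, v = 9.5, compute slack b - a·x for each constraint:
  C1: 6 − 0 = 6  (slack)
  C2: 12 − 9.5 = 2.5  (slack)
  C3: 19 − 19 = 0  (binding)
  C4: 47 − 38 = 9  (slack)

Optimal: u = 0, v = 9.5
Binding: C3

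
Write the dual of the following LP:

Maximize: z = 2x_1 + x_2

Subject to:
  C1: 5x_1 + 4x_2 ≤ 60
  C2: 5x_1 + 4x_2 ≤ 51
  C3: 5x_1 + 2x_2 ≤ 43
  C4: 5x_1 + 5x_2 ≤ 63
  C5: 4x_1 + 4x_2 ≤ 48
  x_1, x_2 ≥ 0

Primal max cᵀx s.t. Ax ≤ b, x ≥ 0  →  Dual min bᵀy s.t. Aᵀy ≥ c, y ≥ 0.

Minimize: z = 60y1 + 51y2 + 43y3 + 63y4 + 48y5

Subject to:
  5y1 + 5y2 + 5y3 + 5y4 + 4y5 ≥ 2
  4y1 + 4y2 + 2y3 + 5y4 + 4y5 ≥ 1
  y1, y2, y3, y4, y5 ≥ 0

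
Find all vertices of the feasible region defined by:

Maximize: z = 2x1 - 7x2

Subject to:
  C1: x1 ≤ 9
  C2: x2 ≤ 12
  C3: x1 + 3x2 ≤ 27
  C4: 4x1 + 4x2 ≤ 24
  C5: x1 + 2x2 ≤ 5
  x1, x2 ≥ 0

(0, 0), (5, 0), (0, 2.5)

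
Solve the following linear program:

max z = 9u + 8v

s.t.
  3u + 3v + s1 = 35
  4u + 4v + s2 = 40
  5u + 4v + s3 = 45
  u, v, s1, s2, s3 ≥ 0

Evaluate the objective at each vertex of the feasible region:
  z(0, 0) = 0
  z(9, 0) = 81
  z(5, 5) = 85  ←
  z(0, 10) = 80
The maximum is at u = 5, v = 5.

u = 5, v = 5, z = 85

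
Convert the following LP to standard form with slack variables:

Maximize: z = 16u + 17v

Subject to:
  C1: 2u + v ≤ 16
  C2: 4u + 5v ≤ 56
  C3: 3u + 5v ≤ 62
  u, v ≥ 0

max z = 16u + 17v

s.t.
  2u + v + s1 = 16
  4u + 5v + s2 = 56
  3u + 5v + s3 = 62
  u, v, s1, s2, s3 ≥ 0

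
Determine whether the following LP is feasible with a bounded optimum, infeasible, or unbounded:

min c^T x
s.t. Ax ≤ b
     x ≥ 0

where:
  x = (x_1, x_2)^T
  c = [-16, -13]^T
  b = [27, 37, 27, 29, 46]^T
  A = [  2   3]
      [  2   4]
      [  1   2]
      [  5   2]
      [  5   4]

Feasible with a bounded optimal solution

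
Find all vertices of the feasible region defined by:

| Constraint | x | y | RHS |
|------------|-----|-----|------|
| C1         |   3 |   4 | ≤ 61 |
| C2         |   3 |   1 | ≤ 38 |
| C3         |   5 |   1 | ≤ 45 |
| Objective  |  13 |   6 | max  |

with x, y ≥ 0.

(0, 0), (9, 0), (7, 10), (0, 15.25)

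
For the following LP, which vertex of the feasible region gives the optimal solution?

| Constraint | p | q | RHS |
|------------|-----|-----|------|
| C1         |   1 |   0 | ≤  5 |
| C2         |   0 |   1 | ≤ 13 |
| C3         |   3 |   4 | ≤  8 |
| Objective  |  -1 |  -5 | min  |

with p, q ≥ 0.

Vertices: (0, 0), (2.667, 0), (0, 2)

Evaluate the objective at each vertex of the feasible region:
  z(0, 0) = 0
  z(2.667, 0) = -2.667
  z(0, 2) = -10  ←
The minimum is at p = 0, q = 2.

(0, 2)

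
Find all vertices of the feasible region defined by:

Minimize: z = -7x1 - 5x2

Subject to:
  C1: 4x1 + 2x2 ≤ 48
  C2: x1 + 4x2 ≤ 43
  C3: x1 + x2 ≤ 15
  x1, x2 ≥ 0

(0, 0), (12, 0), (9, 6), (5.667, 9.333), (0, 10.75)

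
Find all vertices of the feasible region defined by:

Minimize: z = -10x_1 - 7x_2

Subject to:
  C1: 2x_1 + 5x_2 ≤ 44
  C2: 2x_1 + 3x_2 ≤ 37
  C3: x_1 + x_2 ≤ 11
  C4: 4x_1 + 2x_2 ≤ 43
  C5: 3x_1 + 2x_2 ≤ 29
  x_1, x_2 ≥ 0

(0, 0), (9.667, 0), (7, 4), (3.667, 7.333), (0, 8.8)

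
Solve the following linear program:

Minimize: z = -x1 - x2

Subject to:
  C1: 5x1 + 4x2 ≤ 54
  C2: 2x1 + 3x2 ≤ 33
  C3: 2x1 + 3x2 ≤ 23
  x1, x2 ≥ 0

Evaluate the objective at each vertex of the feasible region:
  z(0, 0) = 0
  z(10.8, 0) = -10.8
  z(10, 1) = -11  ←
  z(0, 7.667) = -7.667
The minimum is at x1 = 10, x2 = 1.

x1 = 10, x2 = 1, z = -11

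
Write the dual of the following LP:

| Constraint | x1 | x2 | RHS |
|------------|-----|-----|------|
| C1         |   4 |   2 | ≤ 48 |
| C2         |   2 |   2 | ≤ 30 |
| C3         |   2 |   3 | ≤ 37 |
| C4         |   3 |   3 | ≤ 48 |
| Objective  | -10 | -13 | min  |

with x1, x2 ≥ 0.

Primal min cᵀx s.t. Ax ≤ b, x ≥ 0  →  Dual max −bᵀy s.t. Aᵀy ≥ −c, y ≥ 0.

Maximize: z = -48y1 - 30y2 - 37y3 - 48y4

Subject to:
  4y1 + 2y2 + 2y3 + 3y4 ≥ 10
  2y1 + 2y2 + 3y3 + 3y4 ≥ 13
  y1, y2, y3, y4 ≥ 0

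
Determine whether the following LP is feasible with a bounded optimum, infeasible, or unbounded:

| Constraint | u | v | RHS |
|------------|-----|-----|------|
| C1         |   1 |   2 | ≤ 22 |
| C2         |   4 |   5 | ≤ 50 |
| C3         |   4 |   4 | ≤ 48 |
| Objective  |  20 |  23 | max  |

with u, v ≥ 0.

Feasible with a bounded optimal solution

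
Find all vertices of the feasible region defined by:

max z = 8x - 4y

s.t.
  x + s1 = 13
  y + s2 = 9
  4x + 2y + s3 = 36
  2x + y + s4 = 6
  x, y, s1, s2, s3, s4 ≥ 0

(0, 0), (3, 0), (0, 6)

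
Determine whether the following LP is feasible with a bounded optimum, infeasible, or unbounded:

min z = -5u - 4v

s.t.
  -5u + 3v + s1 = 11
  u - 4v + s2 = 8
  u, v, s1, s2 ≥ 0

Unbounded (objective can decrease without bound)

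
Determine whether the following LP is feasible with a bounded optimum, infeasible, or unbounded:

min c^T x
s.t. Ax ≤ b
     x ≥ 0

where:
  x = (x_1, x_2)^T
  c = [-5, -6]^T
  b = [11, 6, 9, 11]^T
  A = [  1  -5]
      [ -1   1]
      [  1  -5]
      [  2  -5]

Unbounded (objective can decrease without bound)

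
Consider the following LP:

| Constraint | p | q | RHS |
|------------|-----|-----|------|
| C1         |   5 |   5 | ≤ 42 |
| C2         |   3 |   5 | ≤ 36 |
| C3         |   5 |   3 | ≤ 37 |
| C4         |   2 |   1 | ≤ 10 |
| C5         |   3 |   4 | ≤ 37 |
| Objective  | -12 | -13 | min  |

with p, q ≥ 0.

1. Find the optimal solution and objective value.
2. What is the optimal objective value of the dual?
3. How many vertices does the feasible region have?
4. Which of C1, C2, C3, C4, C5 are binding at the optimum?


1. p = 2, q = 6, z = -102
2. -102
3. 4
4. C2, C4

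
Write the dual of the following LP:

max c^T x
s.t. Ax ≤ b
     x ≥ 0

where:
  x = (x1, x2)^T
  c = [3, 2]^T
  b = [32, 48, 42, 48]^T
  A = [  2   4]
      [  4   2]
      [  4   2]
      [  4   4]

Primal max cᵀx s.t. Ax ≤ b, x ≥ 0  →  Dual min bᵀy s.t. Aᵀy ≥ c, y ≥ 0.

Minimize: z = 32y1 + 48y2 + 42y3 + 48y4

Subject to:
  2y1 + 4y2 + 4y3 + 4y4 ≥ 3
  4y1 + 2y2 + 2y3 + 4y4 ≥ 2
  y1, y2, y3, y4 ≥ 0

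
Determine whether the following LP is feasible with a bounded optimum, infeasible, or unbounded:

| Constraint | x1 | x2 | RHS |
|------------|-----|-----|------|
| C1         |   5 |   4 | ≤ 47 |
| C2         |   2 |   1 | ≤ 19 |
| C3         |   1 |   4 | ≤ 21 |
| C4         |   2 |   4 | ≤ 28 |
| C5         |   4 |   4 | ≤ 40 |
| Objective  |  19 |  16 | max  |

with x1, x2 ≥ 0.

Feasible with a bounded optimal solution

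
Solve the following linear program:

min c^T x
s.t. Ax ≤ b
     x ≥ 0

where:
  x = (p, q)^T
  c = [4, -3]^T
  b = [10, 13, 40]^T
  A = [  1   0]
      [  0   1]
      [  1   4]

Evaluate the objective at each vertex of the feasible region:
  z(0, 0) = 0
  z(10, 0) = 40
  z(10, 7.5) = 17.5
  z(0, 10) = -30  ←
The minimum is at p = 0, q = 10.

p = 0, q = 10, z = -30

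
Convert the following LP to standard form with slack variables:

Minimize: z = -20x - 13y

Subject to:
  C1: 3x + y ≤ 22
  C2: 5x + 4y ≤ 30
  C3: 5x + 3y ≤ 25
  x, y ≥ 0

min z = -20x - 13y

s.t.
  3x + y + s1 = 22
  5x + 4y + s2 = 30
  5x + 3y + s3 = 25
  x, y, s1, s2, s3 ≥ 0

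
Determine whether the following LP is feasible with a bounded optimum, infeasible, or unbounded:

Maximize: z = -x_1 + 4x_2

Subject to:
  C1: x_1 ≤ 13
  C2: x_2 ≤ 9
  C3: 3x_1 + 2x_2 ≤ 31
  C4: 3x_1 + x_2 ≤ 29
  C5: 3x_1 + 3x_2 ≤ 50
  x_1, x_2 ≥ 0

Feasible with a bounded optimal solution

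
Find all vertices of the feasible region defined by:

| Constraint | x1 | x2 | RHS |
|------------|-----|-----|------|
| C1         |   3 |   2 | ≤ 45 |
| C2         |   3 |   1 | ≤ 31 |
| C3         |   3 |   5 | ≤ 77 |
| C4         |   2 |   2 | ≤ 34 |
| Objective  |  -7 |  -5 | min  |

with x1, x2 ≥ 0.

(0, 0), (10.33, 0), (7, 10), (4, 13), (0, 15.4)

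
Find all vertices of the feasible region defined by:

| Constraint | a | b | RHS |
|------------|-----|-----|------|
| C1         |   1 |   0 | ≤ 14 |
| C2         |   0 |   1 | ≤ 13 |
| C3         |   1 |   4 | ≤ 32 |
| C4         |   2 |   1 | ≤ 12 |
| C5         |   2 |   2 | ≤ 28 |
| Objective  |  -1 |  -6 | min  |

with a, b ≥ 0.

(0, 0), (6, 0), (2.286, 7.429), (0, 8)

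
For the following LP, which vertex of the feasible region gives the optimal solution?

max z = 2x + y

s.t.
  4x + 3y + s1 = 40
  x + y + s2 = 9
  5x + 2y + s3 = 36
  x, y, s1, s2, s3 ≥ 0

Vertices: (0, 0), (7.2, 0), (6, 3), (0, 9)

Evaluate the objective at each vertex of the feasible region:
  z(0, 0) = 0
  z(7.2, 0) = 14.4
  z(6, 3) = 15  ←
  z(0, 9) = 9
The maximum is at x = 6, y = 3.

(6, 3)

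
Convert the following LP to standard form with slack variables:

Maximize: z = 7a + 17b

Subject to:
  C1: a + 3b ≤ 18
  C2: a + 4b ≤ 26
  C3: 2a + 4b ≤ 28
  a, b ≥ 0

max z = 7a + 17b

s.t.
  a + 3b + s1 = 18
  a + 4b + s2 = 26
  2a + 4b + s3 = 28
  a, b, s1, s2, s3 ≥ 0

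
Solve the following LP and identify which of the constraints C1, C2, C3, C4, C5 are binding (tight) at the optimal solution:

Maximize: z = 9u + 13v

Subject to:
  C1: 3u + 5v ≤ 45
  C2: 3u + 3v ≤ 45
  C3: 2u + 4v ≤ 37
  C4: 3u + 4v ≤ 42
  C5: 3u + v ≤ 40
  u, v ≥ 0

At u = 10, v = 3, compute slack b - a·x for each constraint:
  C1: 45 − 45 = 0  (binding)
  C2: 45 − 39 = 6  (slack)
  C3: 37 − 32 = 5  (slack)
  C4: 42 − 42 = 0  (binding)
  C5: 40 − 33 = 7  (slack)

Optimal: u = 10, v = 3
Binding: C1, C4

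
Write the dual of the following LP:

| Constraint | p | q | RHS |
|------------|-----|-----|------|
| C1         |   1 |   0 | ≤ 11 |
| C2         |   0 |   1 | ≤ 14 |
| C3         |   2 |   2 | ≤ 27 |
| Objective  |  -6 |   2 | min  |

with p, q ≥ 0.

Primal min cᵀx s.t. Ax ≤ b, x ≥ 0  →  Dual max −bᵀy s.t. Aᵀy ≥ −c, y ≥ 0.

Maximize: z = -11y1 - 14y2 - 27y3

Subject to:
  y1 + 2y3 ≥ 6
  y2 + 2y3 ≥ -2
  y1, y2, y3 ≥ 0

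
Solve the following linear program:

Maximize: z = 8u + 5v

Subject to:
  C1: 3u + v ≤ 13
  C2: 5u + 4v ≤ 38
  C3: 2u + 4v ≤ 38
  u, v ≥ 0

Evaluate the objective at each vertex of the feasible region:
  z(0, 0) = 0
  z(4.333, 0) = 34.67
  z(2, 7) = 51  ←
  z(0, 9.5) = 47.5
The maximum is at u = 2, v = 7.

u = 2, v = 7, z = 51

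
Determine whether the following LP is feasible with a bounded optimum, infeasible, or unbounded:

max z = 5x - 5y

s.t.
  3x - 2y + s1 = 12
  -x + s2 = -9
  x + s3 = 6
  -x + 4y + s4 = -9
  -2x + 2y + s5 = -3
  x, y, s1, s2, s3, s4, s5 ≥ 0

Infeasible (no feasible solution exists)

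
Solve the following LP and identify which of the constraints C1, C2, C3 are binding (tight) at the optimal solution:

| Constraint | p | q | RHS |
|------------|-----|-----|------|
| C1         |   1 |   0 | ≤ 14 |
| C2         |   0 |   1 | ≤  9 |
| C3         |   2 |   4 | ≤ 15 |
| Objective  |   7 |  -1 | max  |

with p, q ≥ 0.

At p = 7.5, q = 0, compute slack b - a·x for each constraint:
  C1: 14 − 7.5 = 6.5  (slack)
  C2: 9 − 0 = 9  (slack)
  C3: 15 − 15 = 0  (binding)

Optimal: p = 7.5, q = 0
Binding: C3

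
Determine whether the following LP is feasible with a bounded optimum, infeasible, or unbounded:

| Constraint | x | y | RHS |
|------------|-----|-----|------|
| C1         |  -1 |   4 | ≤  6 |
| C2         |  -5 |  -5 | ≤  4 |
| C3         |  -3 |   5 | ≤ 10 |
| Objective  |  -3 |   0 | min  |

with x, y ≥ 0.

Unbounded (objective can decrease without bound)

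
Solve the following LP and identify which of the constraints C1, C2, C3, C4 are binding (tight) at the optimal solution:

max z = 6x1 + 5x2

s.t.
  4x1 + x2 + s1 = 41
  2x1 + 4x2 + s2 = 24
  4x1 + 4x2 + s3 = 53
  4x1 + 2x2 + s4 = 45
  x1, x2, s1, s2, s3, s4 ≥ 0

At x1 = 10, x2 = 1, compute slack b - a·x for each constraint:
  C1: 41 − 41 = 0  (binding)
  C2: 24 − 24 = 0  (binding)
  C3: 53 − 44 = 9  (slack)
  C4: 45 − 42 = 3  (slack)

Optimal: x1 = 10, x2 = 1
Binding: C1, C2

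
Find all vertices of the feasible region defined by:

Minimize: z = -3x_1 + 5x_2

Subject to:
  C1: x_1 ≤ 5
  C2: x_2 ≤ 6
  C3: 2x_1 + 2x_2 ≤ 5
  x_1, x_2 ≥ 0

(0, 0), (2.5, 0), (0, 2.5)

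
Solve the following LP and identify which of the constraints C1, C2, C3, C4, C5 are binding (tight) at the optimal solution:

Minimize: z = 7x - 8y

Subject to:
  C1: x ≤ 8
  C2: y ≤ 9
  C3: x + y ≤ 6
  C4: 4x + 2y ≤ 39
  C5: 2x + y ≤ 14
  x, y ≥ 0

At x = 0, y = 6, compute slack b - a·x for each constraint:
  C1: 8 − 0 = 8  (slack)
  C2: 9 − 6 = 3  (slack)
  C3: 6 − 6 = 0  (binding)
  C4: 39 − 12 = 27  (slack)
  C5: 14 − 6 = 8  (slack)

Optimal: x = 0, y = 6
Binding: C3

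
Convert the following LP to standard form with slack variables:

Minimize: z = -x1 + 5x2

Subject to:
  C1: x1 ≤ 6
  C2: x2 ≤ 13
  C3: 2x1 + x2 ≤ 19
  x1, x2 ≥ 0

min z = -x1 + 5x2

s.t.
  x1 + s1 = 6
  x2 + s2 = 13
  2x1 + x2 + s3 = 19
  x1, x2, s1, s2, s3 ≥ 0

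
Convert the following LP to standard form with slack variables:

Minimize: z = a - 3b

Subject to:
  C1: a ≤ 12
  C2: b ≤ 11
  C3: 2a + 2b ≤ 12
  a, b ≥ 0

min z = a - 3b

s.t.
  a + s1 = 12
  b + s2 = 11
  2a + 2b + s3 = 12
  a, b, s1, s2, s3 ≥ 0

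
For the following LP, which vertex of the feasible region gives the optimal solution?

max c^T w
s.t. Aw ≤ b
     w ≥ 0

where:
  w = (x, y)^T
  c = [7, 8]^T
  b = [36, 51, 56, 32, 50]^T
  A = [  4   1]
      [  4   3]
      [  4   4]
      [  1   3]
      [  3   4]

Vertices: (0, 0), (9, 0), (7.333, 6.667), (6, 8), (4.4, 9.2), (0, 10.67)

Evaluate the objective at each vertex of the feasible region:
  z(0, 0) = 0
  z(9, 0) = 63
  z(7.333, 6.667) = 104.7
  z(6, 8) = 106  ←
  z(4.4, 9.2) = 104.4
  z(0, 10.67) = 85.33
The maximum is at x = 6, y = 8.

(6, 8)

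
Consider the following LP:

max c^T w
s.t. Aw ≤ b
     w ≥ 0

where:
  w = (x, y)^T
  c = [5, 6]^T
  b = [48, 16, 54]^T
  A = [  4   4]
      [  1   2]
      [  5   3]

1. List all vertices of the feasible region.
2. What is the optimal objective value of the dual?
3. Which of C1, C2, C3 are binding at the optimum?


1. (0, 0), (10.8, 0), (9, 3), (8, 4), (0, 8)
2. 64
3. C1, C2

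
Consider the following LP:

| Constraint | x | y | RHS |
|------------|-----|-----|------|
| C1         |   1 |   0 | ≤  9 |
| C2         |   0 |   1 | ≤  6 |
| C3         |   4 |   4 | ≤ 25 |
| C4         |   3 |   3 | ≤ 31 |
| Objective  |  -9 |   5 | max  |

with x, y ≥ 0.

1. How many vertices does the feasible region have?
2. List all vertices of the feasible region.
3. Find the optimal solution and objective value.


1. 4
2. (0, 0), (6.25, 0), (0.25, 6), (0, 6)
3. x = 0, y = 6, z = 30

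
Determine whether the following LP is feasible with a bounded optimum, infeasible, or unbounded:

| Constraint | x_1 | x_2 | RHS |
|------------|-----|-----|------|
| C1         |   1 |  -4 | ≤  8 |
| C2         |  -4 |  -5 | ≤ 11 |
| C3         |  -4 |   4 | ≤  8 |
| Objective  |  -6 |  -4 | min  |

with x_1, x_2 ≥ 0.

Unbounded (objective can decrease without bound)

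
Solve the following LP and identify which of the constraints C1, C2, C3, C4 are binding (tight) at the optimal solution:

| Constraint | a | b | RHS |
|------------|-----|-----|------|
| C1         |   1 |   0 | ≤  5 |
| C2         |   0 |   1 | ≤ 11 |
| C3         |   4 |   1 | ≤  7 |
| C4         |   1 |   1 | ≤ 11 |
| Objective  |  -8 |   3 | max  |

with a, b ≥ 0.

At a = 0, b = 7, compute slack b - a·x for each constraint:
  C1: 5 − 0 = 5  (slack)
  C2: 11 − 7 = 4  (slack)
  C3: 7 − 7 = 0  (binding)
  C4: 11 − 7 = 4  (slack)

Optimal: a = 0, b = 7
Binding: C3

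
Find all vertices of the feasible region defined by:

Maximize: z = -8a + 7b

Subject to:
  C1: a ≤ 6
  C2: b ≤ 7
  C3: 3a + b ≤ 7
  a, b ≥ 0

(0, 0), (2.333, 0), (0, 7)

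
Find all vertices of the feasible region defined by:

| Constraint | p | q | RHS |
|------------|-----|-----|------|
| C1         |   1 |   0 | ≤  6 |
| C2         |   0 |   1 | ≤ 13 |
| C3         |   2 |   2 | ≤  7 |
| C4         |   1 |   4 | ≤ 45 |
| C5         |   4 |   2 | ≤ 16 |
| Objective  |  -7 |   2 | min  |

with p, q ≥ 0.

(0, 0), (3.5, 0), (0, 3.5)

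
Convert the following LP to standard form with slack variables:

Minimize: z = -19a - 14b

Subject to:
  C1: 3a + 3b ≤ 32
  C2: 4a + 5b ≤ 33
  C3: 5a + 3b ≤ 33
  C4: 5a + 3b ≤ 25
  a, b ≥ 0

min z = -19a - 14b

s.t.
  3a + 3b + s1 = 32
  4a + 5b + s2 = 33
  5a + 3b + s3 = 33
  5a + 3b + s4 = 25
  a, b, s1, s2, s3, s4 ≥ 0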